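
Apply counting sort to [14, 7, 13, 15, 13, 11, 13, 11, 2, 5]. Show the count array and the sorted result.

Count array: [0, 0, 1, 0, 0, 1, 0, 1, 0, 0, 0, 2, 0, 3, 1, 1]
(count[i] = number of elements equal to i)
Cumulative count: [0, 0, 1, 1, 1, 2, 2, 3, 3, 3, 3, 5, 5, 8, 9, 10]
Sorted: [2, 5, 7, 11, 11, 13, 13, 13, 14, 15]


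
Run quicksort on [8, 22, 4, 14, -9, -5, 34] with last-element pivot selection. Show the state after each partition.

Partition 1: pivot=34 at index 6 -> [8, 22, 4, 14, -9, -5, 34]
Partition 2: pivot=-5 at index 1 -> [-9, -5, 4, 14, 8, 22, 34]
Partition 3: pivot=22 at index 5 -> [-9, -5, 4, 14, 8, 22, 34]
Partition 4: pivot=8 at index 3 -> [-9, -5, 4, 8, 14, 22, 34]


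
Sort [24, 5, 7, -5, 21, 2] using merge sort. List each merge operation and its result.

Divide and conquer:
  Merge [5] + [7] -> [5, 7]
  Merge [24] + [5, 7] -> [5, 7, 24]
  Merge [21] + [2] -> [2, 21]
  Merge [-5] + [2, 21] -> [-5, 2, 21]
  Merge [5, 7, 24] + [-5, 2, 21] -> [-5, 2, 5, 7, 21, 24]


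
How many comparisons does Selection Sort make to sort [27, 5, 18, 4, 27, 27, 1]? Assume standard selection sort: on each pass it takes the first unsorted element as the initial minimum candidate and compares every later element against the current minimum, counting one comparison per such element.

Pass 1: scan indices 1..6 for the minimum = 6 comparison(s); min is 1, place at index 0 -> [1, 5, 18, 4, 27, 27, 27]
Pass 2: scan indices 2..6 for the minimum = 5 comparison(s); min is 4, place at index 1 -> [1, 4, 18, 5, 27, 27, 27]
Pass 3: scan indices 3..6 for the minimum = 4 comparison(s); min is 5, place at index 2 -> [1, 4, 5, 18, 27, 27, 27]
Pass 4: scan indices 4..6 for the minimum = 3 comparison(s); min is 18, place at index 3 -> [1, 4, 5, 18, 27, 27, 27]
Pass 5: scan indices 5..6 for the minimum = 2 comparison(s); min is 27, place at index 4 -> [1, 4, 5, 18, 27, 27, 27]
Pass 6: scan indices 6..6 for the minimum = 1 comparison(s); min is 27, place at index 5 -> [1, 4, 5, 18, 27, 27, 27]
Selection sort always scans the whole unsorted suffix, so the count is (n-1) + (n-2) + ... + 1 = n(n-1)/2 = 7*6/2 = 21 regardless of the input order.
Total comparisons: 6 + 5 + 4 + 3 + 2 + 1 = 21


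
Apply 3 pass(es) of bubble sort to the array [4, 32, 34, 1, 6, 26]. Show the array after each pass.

After pass 1: [4, 32, 1, 6, 26, 34] (3 swaps)
After pass 2: [4, 1, 6, 26, 32, 34] (3 swaps)
After pass 3: [1, 4, 6, 26, 32, 34] (1 swaps)
Total swaps: 7


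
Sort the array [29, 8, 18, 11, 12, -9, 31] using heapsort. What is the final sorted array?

Build heap: [31, 12, 29, 11, 8, -9, 18]
Extract 31: [29, 12, 18, 11, 8, -9, 31]
Extract 29: [18, 12, -9, 11, 8, 29, 31]
Extract 18: [12, 11, -9, 8, 18, 29, 31]
Extract 12: [11, 8, -9, 12, 18, 29, 31]
Extract 11: [8, -9, 11, 12, 18, 29, 31]
Extract 8: [-9, 8, 11, 12, 18, 29, 31]


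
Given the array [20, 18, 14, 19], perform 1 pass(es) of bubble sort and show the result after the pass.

After pass 1: [18, 14, 19, 20] (3 swaps)
Total swaps: 3


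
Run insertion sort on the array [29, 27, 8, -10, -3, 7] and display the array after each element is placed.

First element 29 is already 'sorted'
Insert 27: shifted 1 elements -> [27, 29, 8, -10, -3, 7]
Insert 8: shifted 2 elements -> [8, 27, 29, -10, -3, 7]
Insert -10: shifted 3 elements -> [-10, 8, 27, 29, -3, 7]
Insert -3: shifted 3 elements -> [-10, -3, 8, 27, 29, 7]
Insert 7: shifted 3 elements -> [-10, -3, 7, 8, 27, 29]


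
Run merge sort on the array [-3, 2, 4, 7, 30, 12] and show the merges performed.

Divide and conquer:
  Merge [2] + [4] -> [2, 4]
  Merge [-3] + [2, 4] -> [-3, 2, 4]
  Merge [30] + [12] -> [12, 30]
  Merge [7] + [12, 30] -> [7, 12, 30]
  Merge [-3, 2, 4] + [7, 12, 30] -> [-3, 2, 4, 7, 12, 30]


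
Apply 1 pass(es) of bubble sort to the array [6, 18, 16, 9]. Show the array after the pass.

After pass 1: [6, 16, 9, 18] (2 swaps)
Total swaps: 2


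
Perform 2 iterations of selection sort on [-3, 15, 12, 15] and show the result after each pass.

Pass 1: Select minimum -3 at index 0, swap -> [-3, 15, 12, 15]
Pass 2: Select minimum 12 at index 2, swap -> [-3, 12, 15, 15]


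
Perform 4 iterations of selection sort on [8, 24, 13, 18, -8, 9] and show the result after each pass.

Pass 1: Select minimum -8 at index 4, swap -> [-8, 24, 13, 18, 8, 9]
Pass 2: Select minimum 8 at index 4, swap -> [-8, 8, 13, 18, 24, 9]
Pass 3: Select minimum 9 at index 5, swap -> [-8, 8, 9, 18, 24, 13]
Pass 4: Select minimum 13 at index 5, swap -> [-8, 8, 9, 13, 24, 18]


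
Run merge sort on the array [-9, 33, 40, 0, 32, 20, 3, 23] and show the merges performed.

Divide and conquer:
  Merge [-9] + [33] -> [-9, 33]
  Merge [40] + [0] -> [0, 40]
  Merge [-9, 33] + [0, 40] -> [-9, 0, 33, 40]
  Merge [32] + [20] -> [20, 32]
  Merge [3] + [23] -> [3, 23]
  Merge [20, 32] + [3, 23] -> [3, 20, 23, 32]
  Merge [-9, 0, 33, 40] + [3, 20, 23, 32] -> [-9, 0, 3, 20, 23, 32, 33, 40]


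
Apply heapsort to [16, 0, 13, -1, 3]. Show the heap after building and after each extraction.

Build heap: [16, 3, 13, -1, 0]
Extract 16: [13, 3, 0, -1, 16]
Extract 13: [3, -1, 0, 13, 16]
Extract 3: [0, -1, 3, 13, 16]
Extract 0: [-1, 0, 3, 13, 16]


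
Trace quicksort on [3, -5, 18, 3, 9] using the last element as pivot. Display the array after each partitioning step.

Partition 1: pivot=9 at index 3 -> [3, -5, 3, 9, 18]
Partition 2: pivot=3 at index 2 -> [3, -5, 3, 9, 18]
Partition 3: pivot=-5 at index 0 -> [-5, 3, 3, 9, 18]


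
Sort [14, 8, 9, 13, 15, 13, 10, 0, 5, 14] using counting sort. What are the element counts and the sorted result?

Count array: [1, 0, 0, 0, 0, 1, 0, 0, 1, 1, 1, 0, 0, 2, 2, 1]
(count[i] = number of elements equal to i)
Cumulative count: [1, 1, 1, 1, 1, 2, 2, 2, 3, 4, 5, 5, 5, 7, 9, 10]
Sorted: [0, 5, 8, 9, 10, 13, 13, 14, 14, 15]


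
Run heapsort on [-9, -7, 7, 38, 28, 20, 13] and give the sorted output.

Build heap: [38, 28, 20, -7, -9, 7, 13]
Extract 38: [28, 13, 20, -7, -9, 7, 38]
Extract 28: [20, 13, 7, -7, -9, 28, 38]
Extract 20: [13, -7, 7, -9, 20, 28, 38]
Extract 13: [7, -7, -9, 13, 20, 28, 38]
Extract 7: [-7, -9, 7, 13, 20, 28, 38]
Extract -7: [-9, -7, 7, 13, 20, 28, 38]


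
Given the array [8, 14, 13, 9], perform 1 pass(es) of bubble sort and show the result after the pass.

After pass 1: [8, 13, 9, 14] (2 swaps)
Total swaps: 2


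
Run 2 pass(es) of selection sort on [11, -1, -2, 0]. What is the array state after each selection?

Pass 1: Select minimum -2 at index 2, swap -> [-2, -1, 11, 0]
Pass 2: Select minimum -1 at index 1, swap -> [-2, -1, 11, 0]


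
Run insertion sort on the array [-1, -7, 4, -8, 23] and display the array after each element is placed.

First element -1 is already 'sorted'
Insert -7: shifted 1 elements -> [-7, -1, 4, -8, 23]
Insert 4: shifted 0 elements -> [-7, -1, 4, -8, 23]
Insert -8: shifted 3 elements -> [-8, -7, -1, 4, 23]
Insert 23: shifted 0 elements -> [-8, -7, -1, 4, 23]


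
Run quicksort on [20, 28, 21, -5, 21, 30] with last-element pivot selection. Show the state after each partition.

Partition 1: pivot=30 at index 5 -> [20, 28, 21, -5, 21, 30]
Partition 2: pivot=21 at index 3 -> [20, 21, -5, 21, 28, 30]
Partition 3: pivot=-5 at index 0 -> [-5, 21, 20, 21, 28, 30]
Partition 4: pivot=20 at index 1 -> [-5, 20, 21, 21, 28, 30]


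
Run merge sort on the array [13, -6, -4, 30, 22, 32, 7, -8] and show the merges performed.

Divide and conquer:
  Merge [13] + [-6] -> [-6, 13]
  Merge [-4] + [30] -> [-4, 30]
  Merge [-6, 13] + [-4, 30] -> [-6, -4, 13, 30]
  Merge [22] + [32] -> [22, 32]
  Merge [7] + [-8] -> [-8, 7]
  Merge [22, 32] + [-8, 7] -> [-8, 7, 22, 32]
  Merge [-6, -4, 13, 30] + [-8, 7, 22, 32] -> [-8, -6, -4, 7, 13, 22, 30, 32]


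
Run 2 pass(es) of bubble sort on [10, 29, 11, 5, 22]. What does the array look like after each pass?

After pass 1: [10, 11, 5, 22, 29] (3 swaps)
After pass 2: [10, 5, 11, 22, 29] (1 swaps)
Total swaps: 4


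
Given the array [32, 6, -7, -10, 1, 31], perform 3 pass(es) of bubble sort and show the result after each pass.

After pass 1: [6, -7, -10, 1, 31, 32] (5 swaps)
After pass 2: [-7, -10, 1, 6, 31, 32] (3 swaps)
After pass 3: [-10, -7, 1, 6, 31, 32] (1 swaps)
Total swaps: 9


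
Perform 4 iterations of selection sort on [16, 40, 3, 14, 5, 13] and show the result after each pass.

Pass 1: Select minimum 3 at index 2, swap -> [3, 40, 16, 14, 5, 13]
Pass 2: Select minimum 5 at index 4, swap -> [3, 5, 16, 14, 40, 13]
Pass 3: Select minimum 13 at index 5, swap -> [3, 5, 13, 14, 40, 16]
Pass 4: Select minimum 14 at index 3, swap -> [3, 5, 13, 14, 40, 16]


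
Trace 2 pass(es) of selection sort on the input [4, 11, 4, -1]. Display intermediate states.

Pass 1: Select minimum -1 at index 3, swap -> [-1, 11, 4, 4]
Pass 2: Select minimum 4 at index 2, swap -> [-1, 4, 11, 4]


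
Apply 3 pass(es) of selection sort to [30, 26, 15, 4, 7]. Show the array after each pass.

Pass 1: Select minimum 4 at index 3, swap -> [4, 26, 15, 30, 7]
Pass 2: Select minimum 7 at index 4, swap -> [4, 7, 15, 30, 26]
Pass 3: Select minimum 15 at index 2, swap -> [4, 7, 15, 30, 26]


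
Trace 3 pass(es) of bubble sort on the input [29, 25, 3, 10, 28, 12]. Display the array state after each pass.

After pass 1: [25, 3, 10, 28, 12, 29] (5 swaps)
After pass 2: [3, 10, 25, 12, 28, 29] (3 swaps)
After pass 3: [3, 10, 12, 25, 28, 29] (1 swaps)
Total swaps: 9


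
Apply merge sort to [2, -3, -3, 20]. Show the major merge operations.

Divide and conquer:
  Merge [2] + [-3] -> [-3, 2]
  Merge [-3] + [20] -> [-3, 20]
  Merge [-3, 2] + [-3, 20] -> [-3, -3, 2, 20]


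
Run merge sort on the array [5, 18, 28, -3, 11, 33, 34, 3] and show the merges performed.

Divide and conquer:
  Merge [5] + [18] -> [5, 18]
  Merge [28] + [-3] -> [-3, 28]
  Merge [5, 18] + [-3, 28] -> [-3, 5, 18, 28]
  Merge [11] + [33] -> [11, 33]
  Merge [34] + [3] -> [3, 34]
  Merge [11, 33] + [3, 34] -> [3, 11, 33, 34]
  Merge [-3, 5, 18, 28] + [3, 11, 33, 34] -> [-3, 3, 5, 11, 18, 28, 33, 34]


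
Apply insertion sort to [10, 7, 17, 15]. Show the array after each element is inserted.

First element 10 is already 'sorted'
Insert 7: shifted 1 elements -> [7, 10, 17, 15]
Insert 17: shifted 0 elements -> [7, 10, 17, 15]
Insert 15: shifted 1 elements -> [7, 10, 15, 17]


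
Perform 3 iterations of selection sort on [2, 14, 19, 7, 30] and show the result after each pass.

Pass 1: Select minimum 2 at index 0, swap -> [2, 14, 19, 7, 30]
Pass 2: Select minimum 7 at index 3, swap -> [2, 7, 19, 14, 30]
Pass 3: Select minimum 14 at index 3, swap -> [2, 7, 14, 19, 30]


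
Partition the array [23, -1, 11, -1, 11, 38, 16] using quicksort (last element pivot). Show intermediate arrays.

Partition 1: pivot=16 at index 4 -> [-1, 11, -1, 11, 16, 38, 23]
Partition 2: pivot=11 at index 3 -> [-1, 11, -1, 11, 16, 38, 23]
Partition 3: pivot=-1 at index 1 -> [-1, -1, 11, 11, 16, 38, 23]
Partition 4: pivot=23 at index 5 -> [-1, -1, 11, 11, 16, 23, 38]


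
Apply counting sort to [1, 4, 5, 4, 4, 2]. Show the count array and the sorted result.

Count array: [0, 1, 1, 0, 3, 1]
(count[i] = number of elements equal to i)
Cumulative count: [0, 1, 2, 2, 5, 6]
Sorted: [1, 2, 4, 4, 4, 5]


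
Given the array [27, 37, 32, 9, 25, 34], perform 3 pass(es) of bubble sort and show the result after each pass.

After pass 1: [27, 32, 9, 25, 34, 37] (4 swaps)
After pass 2: [27, 9, 25, 32, 34, 37] (2 swaps)
After pass 3: [9, 25, 27, 32, 34, 37] (2 swaps)
Total swaps: 8


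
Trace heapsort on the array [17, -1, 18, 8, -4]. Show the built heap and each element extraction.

Build heap: [18, 8, 17, -1, -4]
Extract 18: [17, 8, -4, -1, 18]
Extract 17: [8, -1, -4, 17, 18]
Extract 8: [-1, -4, 8, 17, 18]
Extract -1: [-4, -1, 8, 17, 18]


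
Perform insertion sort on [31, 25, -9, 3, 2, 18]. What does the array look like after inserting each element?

First element 31 is already 'sorted'
Insert 25: shifted 1 elements -> [25, 31, -9, 3, 2, 18]
Insert -9: shifted 2 elements -> [-9, 25, 31, 3, 2, 18]
Insert 3: shifted 2 elements -> [-9, 3, 25, 31, 2, 18]
Insert 2: shifted 3 elements -> [-9, 2, 3, 25, 31, 18]
Insert 18: shifted 2 elements -> [-9, 2, 3, 18, 25, 31]


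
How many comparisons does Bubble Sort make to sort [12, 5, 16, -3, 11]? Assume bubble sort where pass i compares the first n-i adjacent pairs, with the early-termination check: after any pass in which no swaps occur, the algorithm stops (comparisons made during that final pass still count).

Pass 1: compare adjacent pairs (0,1)..(3,4) = 4 comparison(s), 3 swap(s) -> [5, 12, -3, 11, 16]
Pass 2: compare adjacent pairs (0,1)..(2,3) = 3 comparison(s), 2 swap(s) -> [5, -3, 11, 12, 16]
Pass 3: compare adjacent pairs (0,1)..(1,2) = 2 comparison(s), 1 swap(s) -> [-3, 5, 11, 12, 16]
Pass 4: compare adjacent pairs (0,1)..(0,1) = 1 comparison(s), 0 swap(s) -> [-3, 5, 11, 12, 16]
No swaps in this pass, so bubble sort stops here.
Total comparisons: 4 + 3 + 2 + 1 = 10


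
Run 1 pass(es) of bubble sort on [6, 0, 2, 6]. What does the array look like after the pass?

After pass 1: [0, 2, 6, 6] (2 swaps)
Total swaps: 2


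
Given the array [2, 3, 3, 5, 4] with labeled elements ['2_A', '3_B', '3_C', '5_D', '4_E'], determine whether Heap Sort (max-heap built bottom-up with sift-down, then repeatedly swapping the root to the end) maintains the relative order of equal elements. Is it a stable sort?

Trace Heap Sort on the labeled array (the key is the number; the letter only tracks identity):
  Build max-heap: [5_D, 4_E, 3_C, 3_B, 2_A]
  Swap root 5_D to index 4, re-heapify first 4 -> [4_E, 3_B, 3_C, 2_A, 5_D]
  Swap root 4_E to index 3, re-heapify first 3 -> [3_B, 2_A, 3_C, 4_E, 5_D]
  Swap root 3_B to index 2, re-heapify first 2 -> [3_C, 2_A, 3_B, 4_E, 5_D]
  Swap root 3_C to index 1, re-heapify first 1 -> [2_A, 3_C, 3_B, 4_E, 5_D]
Final order: [2_A, 3_C, 3_B, 4_E, 5_D]
Equal keys:
  value 3: originally 3_B, 3_C; after sorting 3_C, 3_B -> order changed
Equal keys were reordered, so Heap Sort is not stable: heap construction and root-to-end swaps move elements without regard to the original order of equal keys. (One such input is enough; an unstable sort may happen to preserve order on other inputs, but it gives no guarantee.)
Answer: Not stable


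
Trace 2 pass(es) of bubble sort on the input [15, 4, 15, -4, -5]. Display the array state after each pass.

After pass 1: [4, 15, -4, -5, 15] (3 swaps)
After pass 2: [4, -4, -5, 15, 15] (2 swaps)
Total swaps: 5


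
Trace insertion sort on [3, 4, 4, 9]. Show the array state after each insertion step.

First element 3 is already 'sorted'
Insert 4: shifted 0 elements -> [3, 4, 4, 9]
Insert 4: shifted 0 elements -> [3, 4, 4, 9]
Insert 9: shifted 0 elements -> [3, 4, 4, 9]


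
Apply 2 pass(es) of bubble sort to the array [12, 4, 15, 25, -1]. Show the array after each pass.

After pass 1: [4, 12, 15, -1, 25] (2 swaps)
After pass 2: [4, 12, -1, 15, 25] (1 swaps)
Total swaps: 3


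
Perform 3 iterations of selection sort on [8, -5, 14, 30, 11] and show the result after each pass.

Pass 1: Select minimum -5 at index 1, swap -> [-5, 8, 14, 30, 11]
Pass 2: Select minimum 8 at index 1, swap -> [-5, 8, 14, 30, 11]
Pass 3: Select minimum 11 at index 4, swap -> [-5, 8, 11, 30, 14]


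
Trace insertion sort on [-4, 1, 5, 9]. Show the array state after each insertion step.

First element -4 is already 'sorted'
Insert 1: shifted 0 elements -> [-4, 1, 5, 9]
Insert 5: shifted 0 elements -> [-4, 1, 5, 9]
Insert 9: shifted 0 elements -> [-4, 1, 5, 9]


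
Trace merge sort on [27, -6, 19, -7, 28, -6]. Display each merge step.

Divide and conquer:
  Merge [-6] + [19] -> [-6, 19]
  Merge [27] + [-6, 19] -> [-6, 19, 27]
  Merge [28] + [-6] -> [-6, 28]
  Merge [-7] + [-6, 28] -> [-7, -6, 28]
  Merge [-6, 19, 27] + [-7, -6, 28] -> [-7, -6, -6, 19, 27, 28]


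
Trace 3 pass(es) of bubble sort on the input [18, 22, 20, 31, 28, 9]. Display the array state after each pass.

After pass 1: [18, 20, 22, 28, 9, 31] (3 swaps)
After pass 2: [18, 20, 22, 9, 28, 31] (1 swaps)
After pass 3: [18, 20, 9, 22, 28, 31] (1 swaps)
Total swaps: 5


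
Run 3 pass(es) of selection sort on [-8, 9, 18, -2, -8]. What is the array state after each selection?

Pass 1: Select minimum -8 at index 0, swap -> [-8, 9, 18, -2, -8]
Pass 2: Select minimum -8 at index 4, swap -> [-8, -8, 18, -2, 9]
Pass 3: Select minimum -2 at index 3, swap -> [-8, -8, -2, 18, 9]


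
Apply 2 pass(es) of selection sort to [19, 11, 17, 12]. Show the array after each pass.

Pass 1: Select minimum 11 at index 1, swap -> [11, 19, 17, 12]
Pass 2: Select minimum 12 at index 3, swap -> [11, 12, 17, 19]


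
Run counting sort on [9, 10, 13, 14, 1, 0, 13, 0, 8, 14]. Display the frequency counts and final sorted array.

Count array: [2, 1, 0, 0, 0, 0, 0, 0, 1, 1, 1, 0, 0, 2, 2]
(count[i] = number of elements equal to i)
Cumulative count: [2, 3, 3, 3, 3, 3, 3, 3, 4, 5, 6, 6, 6, 8, 10]
Sorted: [0, 0, 1, 8, 9, 10, 13, 13, 14, 14]


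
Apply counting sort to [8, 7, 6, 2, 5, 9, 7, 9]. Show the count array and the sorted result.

Count array: [0, 0, 1, 0, 0, 1, 1, 2, 1, 2]
(count[i] = number of elements equal to i)
Cumulative count: [0, 0, 1, 1, 1, 2, 3, 5, 6, 8]
Sorted: [2, 5, 6, 7, 7, 8, 9, 9]


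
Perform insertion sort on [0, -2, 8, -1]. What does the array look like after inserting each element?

First element 0 is already 'sorted'
Insert -2: shifted 1 elements -> [-2, 0, 8, -1]
Insert 8: shifted 0 elements -> [-2, 0, 8, -1]
Insert -1: shifted 2 elements -> [-2, -1, 0, 8]


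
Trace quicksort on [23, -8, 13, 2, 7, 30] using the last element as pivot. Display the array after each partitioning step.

Partition 1: pivot=30 at index 5 -> [23, -8, 13, 2, 7, 30]
Partition 2: pivot=7 at index 2 -> [-8, 2, 7, 23, 13, 30]
Partition 3: pivot=2 at index 1 -> [-8, 2, 7, 23, 13, 30]
Partition 4: pivot=13 at index 3 -> [-8, 2, 7, 13, 23, 30]


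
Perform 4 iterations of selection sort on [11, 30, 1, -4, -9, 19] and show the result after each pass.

Pass 1: Select minimum -9 at index 4, swap -> [-9, 30, 1, -4, 11, 19]
Pass 2: Select minimum -4 at index 3, swap -> [-9, -4, 1, 30, 11, 19]
Pass 3: Select minimum 1 at index 2, swap -> [-9, -4, 1, 30, 11, 19]
Pass 4: Select minimum 11 at index 4, swap -> [-9, -4, 1, 11, 30, 19]


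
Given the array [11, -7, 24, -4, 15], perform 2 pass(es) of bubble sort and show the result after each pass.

After pass 1: [-7, 11, -4, 15, 24] (3 swaps)
After pass 2: [-7, -4, 11, 15, 24] (1 swaps)
Total swaps: 4


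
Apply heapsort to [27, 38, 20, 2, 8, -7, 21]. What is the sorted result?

Build heap: [38, 27, 21, 2, 8, -7, 20]
Extract 38: [27, 20, 21, 2, 8, -7, 38]
Extract 27: [21, 20, -7, 2, 8, 27, 38]
Extract 21: [20, 8, -7, 2, 21, 27, 38]
Extract 20: [8, 2, -7, 20, 21, 27, 38]
Extract 8: [2, -7, 8, 20, 21, 27, 38]
Extract 2: [-7, 2, 8, 20, 21, 27, 38]


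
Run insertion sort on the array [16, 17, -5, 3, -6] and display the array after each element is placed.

First element 16 is already 'sorted'
Insert 17: shifted 0 elements -> [16, 17, -5, 3, -6]
Insert -5: shifted 2 elements -> [-5, 16, 17, 3, -6]
Insert 3: shifted 2 elements -> [-5, 3, 16, 17, -6]
Insert -6: shifted 4 elements -> [-6, -5, 3, 16, 17]


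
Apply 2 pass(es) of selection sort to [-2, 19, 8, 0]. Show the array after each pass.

Pass 1: Select minimum -2 at index 0, swap -> [-2, 19, 8, 0]
Pass 2: Select minimum 0 at index 3, swap -> [-2, 0, 8, 19]


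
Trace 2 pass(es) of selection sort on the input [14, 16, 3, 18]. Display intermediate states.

Pass 1: Select minimum 3 at index 2, swap -> [3, 16, 14, 18]
Pass 2: Select minimum 14 at index 2, swap -> [3, 14, 16, 18]


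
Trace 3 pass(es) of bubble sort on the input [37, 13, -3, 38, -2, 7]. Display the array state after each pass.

After pass 1: [13, -3, 37, -2, 7, 38] (4 swaps)
After pass 2: [-3, 13, -2, 7, 37, 38] (3 swaps)
After pass 3: [-3, -2, 7, 13, 37, 38] (2 swaps)
Total swaps: 9


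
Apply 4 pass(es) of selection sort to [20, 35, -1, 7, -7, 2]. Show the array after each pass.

Pass 1: Select minimum -7 at index 4, swap -> [-7, 35, -1, 7, 20, 2]
Pass 2: Select minimum -1 at index 2, swap -> [-7, -1, 35, 7, 20, 2]
Pass 3: Select minimum 2 at index 5, swap -> [-7, -1, 2, 7, 20, 35]
Pass 4: Select minimum 7 at index 3, swap -> [-7, -1, 2, 7, 20, 35]


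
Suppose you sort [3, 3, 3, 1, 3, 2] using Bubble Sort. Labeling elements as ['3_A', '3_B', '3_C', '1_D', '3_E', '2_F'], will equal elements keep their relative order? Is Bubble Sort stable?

Trace Bubble Sort on the labeled array (the key is the number; the letter only tracks identity):
  After pass 1: [3_A, 3_B, 1_D, 3_C, 2_F, 3_E]
  After pass 2: [3_A, 1_D, 3_B, 2_F, 3_C, 3_E]
  After pass 3: [1_D, 3_A, 2_F, 3_B, 3_C, 3_E]
  After pass 4: [1_D, 2_F, 3_A, 3_B, 3_C, 3_E]
  After pass 5: [1_D, 2_F, 3_A, 3_B, 3_C, 3_E] (no swaps, done)
Final order: [1_D, 2_F, 3_A, 3_B, 3_C, 3_E]
Equal keys:
  value 3: originally 3_A, 3_B, 3_C, 3_E; after sorting 3_A, 3_B, 3_C, 3_E -> order preserved
All equal keys kept their original relative order. Bubble Sort is stable: it only swaps adjacent elements when the left one is strictly greater, so equal keys never move past each other.
Answer: Stable


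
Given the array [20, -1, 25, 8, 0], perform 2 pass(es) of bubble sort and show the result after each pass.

After pass 1: [-1, 20, 8, 0, 25] (3 swaps)
After pass 2: [-1, 8, 0, 20, 25] (2 swaps)
Total swaps: 5


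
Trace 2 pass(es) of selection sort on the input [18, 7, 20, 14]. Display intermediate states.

Pass 1: Select minimum 7 at index 1, swap -> [7, 18, 20, 14]
Pass 2: Select minimum 14 at index 3, swap -> [7, 14, 20, 18]


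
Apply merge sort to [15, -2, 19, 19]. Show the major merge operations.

Divide and conquer:
  Merge [15] + [-2] -> [-2, 15]
  Merge [19] + [19] -> [19, 19]
  Merge [-2, 15] + [19, 19] -> [-2, 15, 19, 19]


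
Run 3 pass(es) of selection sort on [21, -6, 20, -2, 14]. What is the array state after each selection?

Pass 1: Select minimum -6 at index 1, swap -> [-6, 21, 20, -2, 14]
Pass 2: Select minimum -2 at index 3, swap -> [-6, -2, 20, 21, 14]
Pass 3: Select minimum 14 at index 4, swap -> [-6, -2, 14, 21, 20]


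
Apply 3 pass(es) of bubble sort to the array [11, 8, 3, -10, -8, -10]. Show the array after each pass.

After pass 1: [8, 3, -10, -8, -10, 11] (5 swaps)
After pass 2: [3, -10, -8, -10, 8, 11] (4 swaps)
After pass 3: [-10, -8, -10, 3, 8, 11] (3 swaps)
Total swaps: 12


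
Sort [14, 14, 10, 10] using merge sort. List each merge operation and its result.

Divide and conquer:
  Merge [14] + [14] -> [14, 14]
  Merge [10] + [10] -> [10, 10]
  Merge [14, 14] + [10, 10] -> [10, 10, 14, 14]


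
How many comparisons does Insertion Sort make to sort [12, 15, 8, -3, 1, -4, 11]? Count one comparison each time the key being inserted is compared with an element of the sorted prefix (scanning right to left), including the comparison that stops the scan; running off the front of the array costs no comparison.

Insert 15: 12 <= 15 (stop) = 1 comparison(s) -> [12, 15, 8, -3, 1, -4, 11]
Insert 8: 15 > 8 (shift), 12 > 8 (shift), reached front = 2 comparison(s) -> [8, 12, 15, -3, 1, -4, 11]
Insert -3: 15 > -3 (shift), 12 > -3 (shift), 8 > -3 (shift), reached front = 3 comparison(s) -> [-3, 8, 12, 15, 1, -4, 11]
Insert 1: 15 > 1 (shift), 12 > 1 (shift), 8 > 1 (shift), -3 <= 1 (stop) = 4 comparison(s) -> [-3, 1, 8, 12, 15, -4, 11]
Insert -4: 15 > -4 (shift), 12 > -4 (shift), 8 > -4 (shift), 1 > -4 (shift), -3 > -4 (shift), reached front = 5 comparison(s) -> [-4, -3, 1, 8, 12, 15, 11]
Insert 11: 15 > 11 (shift), 12 > 11 (shift), 8 <= 11 (stop) = 3 comparison(s) -> [-4, -3, 1, 8, 11, 12, 15]
Total comparisons: 1 + 2 + 3 + 4 + 5 + 3 = 18


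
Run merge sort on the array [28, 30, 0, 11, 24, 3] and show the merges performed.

Divide and conquer:
  Merge [30] + [0] -> [0, 30]
  Merge [28] + [0, 30] -> [0, 28, 30]
  Merge [24] + [3] -> [3, 24]
  Merge [11] + [3, 24] -> [3, 11, 24]
  Merge [0, 28, 30] + [3, 11, 24] -> [0, 3, 11, 24, 28, 30]


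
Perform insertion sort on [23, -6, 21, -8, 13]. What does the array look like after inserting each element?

First element 23 is already 'sorted'
Insert -6: shifted 1 elements -> [-6, 23, 21, -8, 13]
Insert 21: shifted 1 elements -> [-6, 21, 23, -8, 13]
Insert -8: shifted 3 elements -> [-8, -6, 21, 23, 13]
Insert 13: shifted 2 elements -> [-8, -6, 13, 21, 23]


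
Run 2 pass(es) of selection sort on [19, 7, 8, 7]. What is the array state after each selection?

Pass 1: Select minimum 7 at index 1, swap -> [7, 19, 8, 7]
Pass 2: Select minimum 7 at index 3, swap -> [7, 7, 8, 19]


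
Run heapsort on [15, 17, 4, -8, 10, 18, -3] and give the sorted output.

Build heap: [18, 17, 15, -8, 10, 4, -3]
Extract 18: [17, 10, 15, -8, -3, 4, 18]
Extract 17: [15, 10, 4, -8, -3, 17, 18]
Extract 15: [10, -3, 4, -8, 15, 17, 18]
Extract 10: [4, -3, -8, 10, 15, 17, 18]
Extract 4: [-3, -8, 4, 10, 15, 17, 18]
Extract -3: [-8, -3, 4, 10, 15, 17, 18]


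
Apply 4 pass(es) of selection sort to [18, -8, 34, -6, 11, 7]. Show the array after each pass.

Pass 1: Select minimum -8 at index 1, swap -> [-8, 18, 34, -6, 11, 7]
Pass 2: Select minimum -6 at index 3, swap -> [-8, -6, 34, 18, 11, 7]
Pass 3: Select minimum 7 at index 5, swap -> [-8, -6, 7, 18, 11, 34]
Pass 4: Select minimum 11 at index 4, swap -> [-8, -6, 7, 11, 18, 34]


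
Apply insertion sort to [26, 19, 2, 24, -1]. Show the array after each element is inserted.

First element 26 is already 'sorted'
Insert 19: shifted 1 elements -> [19, 26, 2, 24, -1]
Insert 2: shifted 2 elements -> [2, 19, 26, 24, -1]
Insert 24: shifted 1 elements -> [2, 19, 24, 26, -1]
Insert -1: shifted 4 elements -> [-1, 2, 19, 24, 26]


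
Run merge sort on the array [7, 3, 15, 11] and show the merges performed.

Divide and conquer:
  Merge [7] + [3] -> [3, 7]
  Merge [15] + [11] -> [11, 15]
  Merge [3, 7] + [11, 15] -> [3, 7, 11, 15]


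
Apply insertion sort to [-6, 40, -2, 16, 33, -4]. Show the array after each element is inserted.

First element -6 is already 'sorted'
Insert 40: shifted 0 elements -> [-6, 40, -2, 16, 33, -4]
Insert -2: shifted 1 elements -> [-6, -2, 40, 16, 33, -4]
Insert 16: shifted 1 elements -> [-6, -2, 16, 40, 33, -4]
Insert 33: shifted 1 elements -> [-6, -2, 16, 33, 40, -4]
Insert -4: shifted 4 elements -> [-6, -4, -2, 16, 33, 40]


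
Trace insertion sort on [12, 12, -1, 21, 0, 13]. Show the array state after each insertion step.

First element 12 is already 'sorted'
Insert 12: shifted 0 elements -> [12, 12, -1, 21, 0, 13]
Insert -1: shifted 2 elements -> [-1, 12, 12, 21, 0, 13]
Insert 21: shifted 0 elements -> [-1, 12, 12, 21, 0, 13]
Insert 0: shifted 3 elements -> [-1, 0, 12, 12, 21, 13]
Insert 13: shifted 1 elements -> [-1, 0, 12, 12, 13, 21]


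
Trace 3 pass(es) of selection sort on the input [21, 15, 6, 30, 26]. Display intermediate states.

Pass 1: Select minimum 6 at index 2, swap -> [6, 15, 21, 30, 26]
Pass 2: Select minimum 15 at index 1, swap -> [6, 15, 21, 30, 26]
Pass 3: Select minimum 21 at index 2, swap -> [6, 15, 21, 30, 26]


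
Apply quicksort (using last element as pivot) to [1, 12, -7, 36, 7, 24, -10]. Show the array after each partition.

Partition 1: pivot=-10 at index 0 -> [-10, 12, -7, 36, 7, 24, 1]
Partition 2: pivot=1 at index 2 -> [-10, -7, 1, 36, 7, 24, 12]
Partition 3: pivot=12 at index 4 -> [-10, -7, 1, 7, 12, 24, 36]
Partition 4: pivot=36 at index 6 -> [-10, -7, 1, 7, 12, 24, 36]


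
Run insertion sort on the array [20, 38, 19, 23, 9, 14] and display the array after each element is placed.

First element 20 is already 'sorted'
Insert 38: shifted 0 elements -> [20, 38, 19, 23, 9, 14]
Insert 19: shifted 2 elements -> [19, 20, 38, 23, 9, 14]
Insert 23: shifted 1 elements -> [19, 20, 23, 38, 9, 14]
Insert 9: shifted 4 elements -> [9, 19, 20, 23, 38, 14]
Insert 14: shifted 4 elements -> [9, 14, 19, 20, 23, 38]


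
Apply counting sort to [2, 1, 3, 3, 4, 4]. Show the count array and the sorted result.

Count array: [0, 1, 1, 2, 2]
(count[i] = number of elements equal to i)
Cumulative count: [0, 1, 2, 4, 6]
Sorted: [1, 2, 3, 3, 4, 4]


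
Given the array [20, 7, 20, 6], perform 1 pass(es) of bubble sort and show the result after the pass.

After pass 1: [7, 20, 6, 20] (2 swaps)
Total swaps: 2


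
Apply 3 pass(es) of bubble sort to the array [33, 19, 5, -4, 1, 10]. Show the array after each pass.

After pass 1: [19, 5, -4, 1, 10, 33] (5 swaps)
After pass 2: [5, -4, 1, 10, 19, 33] (4 swaps)
After pass 3: [-4, 1, 5, 10, 19, 33] (2 swaps)
Total swaps: 11


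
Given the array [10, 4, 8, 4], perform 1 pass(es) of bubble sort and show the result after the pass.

After pass 1: [4, 8, 4, 10] (3 swaps)
Total swaps: 3


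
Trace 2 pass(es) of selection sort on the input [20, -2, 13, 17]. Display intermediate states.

Pass 1: Select minimum -2 at index 1, swap -> [-2, 20, 13, 17]
Pass 2: Select minimum 13 at index 2, swap -> [-2, 13, 20, 17]


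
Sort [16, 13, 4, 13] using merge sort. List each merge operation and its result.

Divide and conquer:
  Merge [16] + [13] -> [13, 16]
  Merge [4] + [13] -> [4, 13]
  Merge [13, 16] + [4, 13] -> [4, 13, 13, 16]


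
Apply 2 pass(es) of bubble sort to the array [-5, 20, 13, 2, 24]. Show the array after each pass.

After pass 1: [-5, 13, 2, 20, 24] (2 swaps)
After pass 2: [-5, 2, 13, 20, 24] (1 swaps)
Total swaps: 3


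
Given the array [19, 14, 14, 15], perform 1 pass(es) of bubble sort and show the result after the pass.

After pass 1: [14, 14, 15, 19] (3 swaps)
Total swaps: 3


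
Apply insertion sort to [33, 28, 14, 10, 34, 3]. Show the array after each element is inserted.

First element 33 is already 'sorted'
Insert 28: shifted 1 elements -> [28, 33, 14, 10, 34, 3]
Insert 14: shifted 2 elements -> [14, 28, 33, 10, 34, 3]
Insert 10: shifted 3 elements -> [10, 14, 28, 33, 34, 3]
Insert 34: shifted 0 elements -> [10, 14, 28, 33, 34, 3]
Insert 3: shifted 5 elements -> [3, 10, 14, 28, 33, 34]


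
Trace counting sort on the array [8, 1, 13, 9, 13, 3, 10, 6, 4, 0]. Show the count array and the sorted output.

Count array: [1, 1, 0, 1, 1, 0, 1, 0, 1, 1, 1, 0, 0, 2]
(count[i] = number of elements equal to i)
Cumulative count: [1, 2, 2, 3, 4, 4, 5, 5, 6, 7, 8, 8, 8, 10]
Sorted: [0, 1, 3, 4, 6, 8, 9, 10, 13, 13]


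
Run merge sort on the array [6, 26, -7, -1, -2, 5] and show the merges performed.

Divide and conquer:
  Merge [26] + [-7] -> [-7, 26]
  Merge [6] + [-7, 26] -> [-7, 6, 26]
  Merge [-2] + [5] -> [-2, 5]
  Merge [-1] + [-2, 5] -> [-2, -1, 5]
  Merge [-7, 6, 26] + [-2, -1, 5] -> [-7, -2, -1, 5, 6, 26]


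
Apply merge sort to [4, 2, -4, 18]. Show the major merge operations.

Divide and conquer:
  Merge [4] + [2] -> [2, 4]
  Merge [-4] + [18] -> [-4, 18]
  Merge [2, 4] + [-4, 18] -> [-4, 2, 4, 18]


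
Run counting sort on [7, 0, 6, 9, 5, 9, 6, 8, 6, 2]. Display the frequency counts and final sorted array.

Count array: [1, 0, 1, 0, 0, 1, 3, 1, 1, 2]
(count[i] = number of elements equal to i)
Cumulative count: [1, 1, 2, 2, 2, 3, 6, 7, 8, 10]
Sorted: [0, 2, 5, 6, 6, 6, 7, 8, 9, 9]


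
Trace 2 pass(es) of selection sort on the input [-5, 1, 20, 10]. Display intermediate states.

Pass 1: Select minimum -5 at index 0, swap -> [-5, 1, 20, 10]
Pass 2: Select minimum 1 at index 1, swap -> [-5, 1, 20, 10]


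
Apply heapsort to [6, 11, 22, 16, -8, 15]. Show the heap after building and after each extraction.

Build heap: [22, 16, 15, 11, -8, 6]
Extract 22: [16, 11, 15, 6, -8, 22]
Extract 16: [15, 11, -8, 6, 16, 22]
Extract 15: [11, 6, -8, 15, 16, 22]
Extract 11: [6, -8, 11, 15, 16, 22]
Extract 6: [-8, 6, 11, 15, 16, 22]


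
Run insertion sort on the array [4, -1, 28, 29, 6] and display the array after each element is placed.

First element 4 is already 'sorted'
Insert -1: shifted 1 elements -> [-1, 4, 28, 29, 6]
Insert 28: shifted 0 elements -> [-1, 4, 28, 29, 6]
Insert 29: shifted 0 elements -> [-1, 4, 28, 29, 6]
Insert 6: shifted 2 elements -> [-1, 4, 6, 28, 29]


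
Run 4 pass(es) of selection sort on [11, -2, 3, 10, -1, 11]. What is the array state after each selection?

Pass 1: Select minimum -2 at index 1, swap -> [-2, 11, 3, 10, -1, 11]
Pass 2: Select minimum -1 at index 4, swap -> [-2, -1, 3, 10, 11, 11]
Pass 3: Select minimum 3 at index 2, swap -> [-2, -1, 3, 10, 11, 11]
Pass 4: Select minimum 10 at index 3, swap -> [-2, -1, 3, 10, 11, 11]


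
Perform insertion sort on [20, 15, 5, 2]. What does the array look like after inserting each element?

First element 20 is already 'sorted'
Insert 15: shifted 1 elements -> [15, 20, 5, 2]
Insert 5: shifted 2 elements -> [5, 15, 20, 2]
Insert 2: shifted 3 elements -> [2, 5, 15, 20]


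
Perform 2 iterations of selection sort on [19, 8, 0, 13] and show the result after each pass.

Pass 1: Select minimum 0 at index 2, swap -> [0, 8, 19, 13]
Pass 2: Select minimum 8 at index 1, swap -> [0, 8, 19, 13]


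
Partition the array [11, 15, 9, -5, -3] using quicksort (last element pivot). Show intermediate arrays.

Partition 1: pivot=-3 at index 1 -> [-5, -3, 9, 11, 15]
Partition 2: pivot=15 at index 4 -> [-5, -3, 9, 11, 15]
Partition 3: pivot=11 at index 3 -> [-5, -3, 9, 11, 15]


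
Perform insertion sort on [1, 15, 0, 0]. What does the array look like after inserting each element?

First element 1 is already 'sorted'
Insert 15: shifted 0 elements -> [1, 15, 0, 0]
Insert 0: shifted 2 elements -> [0, 1, 15, 0]
Insert 0: shifted 2 elements -> [0, 0, 1, 15]


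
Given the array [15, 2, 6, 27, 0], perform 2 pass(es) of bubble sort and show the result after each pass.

After pass 1: [2, 6, 15, 0, 27] (3 swaps)
After pass 2: [2, 6, 0, 15, 27] (1 swaps)
Total swaps: 4


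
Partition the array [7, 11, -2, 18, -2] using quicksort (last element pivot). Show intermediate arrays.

Partition 1: pivot=-2 at index 1 -> [-2, -2, 7, 18, 11]
Partition 2: pivot=11 at index 3 -> [-2, -2, 7, 11, 18]


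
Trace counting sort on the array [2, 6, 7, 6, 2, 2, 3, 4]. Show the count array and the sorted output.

Count array: [0, 0, 3, 1, 1, 0, 2, 1]
(count[i] = number of elements equal to i)
Cumulative count: [0, 0, 3, 4, 5, 5, 7, 8]
Sorted: [2, 2, 2, 3, 4, 6, 6, 7]


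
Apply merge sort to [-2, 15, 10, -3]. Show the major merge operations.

Divide and conquer:
  Merge [-2] + [15] -> [-2, 15]
  Merge [10] + [-3] -> [-3, 10]
  Merge [-2, 15] + [-3, 10] -> [-3, -2, 10, 15]


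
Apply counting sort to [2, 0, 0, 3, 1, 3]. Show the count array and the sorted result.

Count array: [2, 1, 1, 2]
(count[i] = number of elements equal to i)
Cumulative count: [2, 3, 4, 6]
Sorted: [0, 0, 1, 2, 3, 3]


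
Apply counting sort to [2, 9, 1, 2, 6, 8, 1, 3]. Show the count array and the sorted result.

Count array: [0, 2, 2, 1, 0, 0, 1, 0, 1, 1]
(count[i] = number of elements equal to i)
Cumulative count: [0, 2, 4, 5, 5, 5, 6, 6, 7, 8]
Sorted: [1, 1, 2, 2, 3, 6, 8, 9]


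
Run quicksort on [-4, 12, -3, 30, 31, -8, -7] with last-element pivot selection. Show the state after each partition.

Partition 1: pivot=-7 at index 1 -> [-8, -7, -3, 30, 31, -4, 12]
Partition 2: pivot=12 at index 4 -> [-8, -7, -3, -4, 12, 30, 31]
Partition 3: pivot=-4 at index 2 -> [-8, -7, -4, -3, 12, 30, 31]
Partition 4: pivot=31 at index 6 -> [-8, -7, -4, -3, 12, 30, 31]


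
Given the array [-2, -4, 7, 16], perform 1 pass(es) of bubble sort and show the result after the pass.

After pass 1: [-4, -2, 7, 16] (1 swaps)
Total swaps: 1


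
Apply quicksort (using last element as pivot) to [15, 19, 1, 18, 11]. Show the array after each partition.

Partition 1: pivot=11 at index 1 -> [1, 11, 15, 18, 19]
Partition 2: pivot=19 at index 4 -> [1, 11, 15, 18, 19]
Partition 3: pivot=18 at index 3 -> [1, 11, 15, 18, 19]


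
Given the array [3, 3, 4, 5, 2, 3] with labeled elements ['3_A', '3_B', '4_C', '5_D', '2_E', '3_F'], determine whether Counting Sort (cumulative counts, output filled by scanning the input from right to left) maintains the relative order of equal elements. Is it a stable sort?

Trace Counting Sort on the labeled array (the key is the number; the letter only tracks identity):
  Counts for values 0..5: [0, 0, 1, 3, 1, 1]
  Cumulative counts: [0, 0, 1, 4, 5, 6]
  Scan right to left: place 3_F at output index 3
  Scan right to left: place 2_E at output index 0
  Scan right to left: place 5_D at output index 5
  Scan right to left: place 4_C at output index 4
  Scan right to left: place 3_B at output index 2
  Scan right to left: place 3_A at output index 1
  Output: [2_E, 3_A, 3_B, 3_F, 4_C, 5_D]
Equal keys:
  value 3: originally 3_A, 3_B, 3_F; after sorting 3_A, 3_B, 3_F -> order preserved
All equal keys kept their original relative order. Counting Sort is stable: scanning the input right to left with decreasing cumulative counts places later duplicates at later output positions.
Answer: Stable


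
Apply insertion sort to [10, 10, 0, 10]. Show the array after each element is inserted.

First element 10 is already 'sorted'
Insert 10: shifted 0 elements -> [10, 10, 0, 10]
Insert 0: shifted 2 elements -> [0, 10, 10, 10]
Insert 10: shifted 0 elements -> [0, 10, 10, 10]


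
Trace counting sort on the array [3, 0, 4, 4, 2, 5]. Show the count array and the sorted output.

Count array: [1, 0, 1, 1, 2, 1]
(count[i] = number of elements equal to i)
Cumulative count: [1, 1, 2, 3, 5, 6]
Sorted: [0, 2, 3, 4, 4, 5]


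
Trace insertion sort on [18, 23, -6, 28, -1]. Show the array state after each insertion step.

First element 18 is already 'sorted'
Insert 23: shifted 0 elements -> [18, 23, -6, 28, -1]
Insert -6: shifted 2 elements -> [-6, 18, 23, 28, -1]
Insert 28: shifted 0 elements -> [-6, 18, 23, 28, -1]
Insert -1: shifted 3 elements -> [-6, -1, 18, 23, 28]


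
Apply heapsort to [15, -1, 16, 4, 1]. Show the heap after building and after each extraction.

Build heap: [16, 4, 15, -1, 1]
Extract 16: [15, 4, 1, -1, 16]
Extract 15: [4, -1, 1, 15, 16]
Extract 4: [1, -1, 4, 15, 16]
Extract 1: [-1, 1, 4, 15, 16]


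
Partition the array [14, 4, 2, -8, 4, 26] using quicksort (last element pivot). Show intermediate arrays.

Partition 1: pivot=26 at index 5 -> [14, 4, 2, -8, 4, 26]
Partition 2: pivot=4 at index 3 -> [4, 2, -8, 4, 14, 26]
Partition 3: pivot=-8 at index 0 -> [-8, 2, 4, 4, 14, 26]
Partition 4: pivot=4 at index 2 -> [-8, 2, 4, 4, 14, 26]


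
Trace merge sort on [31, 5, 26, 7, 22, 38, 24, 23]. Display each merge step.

Divide and conquer:
  Merge [31] + [5] -> [5, 31]
  Merge [26] + [7] -> [7, 26]
  Merge [5, 31] + [7, 26] -> [5, 7, 26, 31]
  Merge [22] + [38] -> [22, 38]
  Merge [24] + [23] -> [23, 24]
  Merge [22, 38] + [23, 24] -> [22, 23, 24, 38]
  Merge [5, 7, 26, 31] + [22, 23, 24, 38] -> [5, 7, 22, 23, 24, 26, 31, 38]


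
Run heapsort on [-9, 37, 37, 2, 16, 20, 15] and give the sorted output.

Build heap: [37, 16, 37, 2, -9, 20, 15]
Extract 37: [37, 16, 20, 2, -9, 15, 37]
Extract 37: [20, 16, 15, 2, -9, 37, 37]
Extract 20: [16, 2, 15, -9, 20, 37, 37]
Extract 16: [15, 2, -9, 16, 20, 37, 37]
Extract 15: [2, -9, 15, 16, 20, 37, 37]
Extract 2: [-9, 2, 15, 16, 20, 37, 37]


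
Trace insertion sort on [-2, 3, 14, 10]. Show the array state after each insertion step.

First element -2 is already 'sorted'
Insert 3: shifted 0 elements -> [-2, 3, 14, 10]
Insert 14: shifted 0 elements -> [-2, 3, 14, 10]
Insert 10: shifted 1 elements -> [-2, 3, 10, 14]


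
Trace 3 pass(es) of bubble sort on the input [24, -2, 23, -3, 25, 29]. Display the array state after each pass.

After pass 1: [-2, 23, -3, 24, 25, 29] (3 swaps)
After pass 2: [-2, -3, 23, 24, 25, 29] (1 swaps)
After pass 3: [-3, -2, 23, 24, 25, 29] (1 swaps)
Total swaps: 5


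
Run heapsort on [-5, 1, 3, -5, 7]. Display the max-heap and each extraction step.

Build heap: [7, 1, 3, -5, -5]
Extract 7: [3, 1, -5, -5, 7]
Extract 3: [1, -5, -5, 3, 7]
Extract 1: [-5, -5, 1, 3, 7]
Extract -5: [-5, -5, 1, 3, 7]
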